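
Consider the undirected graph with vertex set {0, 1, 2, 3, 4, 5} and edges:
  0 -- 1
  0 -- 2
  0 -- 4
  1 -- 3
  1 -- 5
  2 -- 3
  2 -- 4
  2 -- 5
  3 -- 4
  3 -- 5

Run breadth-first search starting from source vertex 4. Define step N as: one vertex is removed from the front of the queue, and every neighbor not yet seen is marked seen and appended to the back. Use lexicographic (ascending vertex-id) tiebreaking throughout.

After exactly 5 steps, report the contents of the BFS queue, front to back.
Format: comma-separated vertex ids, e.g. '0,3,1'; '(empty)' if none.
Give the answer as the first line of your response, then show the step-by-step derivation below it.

5

step 1: dequeue 4; queue=[0,2,3]; order=4
step 2: dequeue 0; queue=[2,3,1]; order=4,0
step 3: dequeue 2; queue=[3,1,5]; order=4,0,2
step 4: dequeue 3; queue=[1,5]; order=4,0,2,3
step 5: dequeue 1; queue=[5]; order=4,0,2,3,1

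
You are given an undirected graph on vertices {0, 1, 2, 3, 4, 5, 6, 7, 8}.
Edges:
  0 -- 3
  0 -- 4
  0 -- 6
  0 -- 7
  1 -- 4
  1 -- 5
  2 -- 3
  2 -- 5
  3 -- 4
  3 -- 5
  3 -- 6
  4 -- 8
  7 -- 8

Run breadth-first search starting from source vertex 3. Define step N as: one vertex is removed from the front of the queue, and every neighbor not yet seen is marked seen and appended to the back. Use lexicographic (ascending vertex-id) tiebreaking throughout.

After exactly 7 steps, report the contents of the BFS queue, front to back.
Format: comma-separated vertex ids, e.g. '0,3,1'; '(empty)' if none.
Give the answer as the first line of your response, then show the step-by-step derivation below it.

1,8

step 1: dequeue 3; queue=[0,2,4,5,6]; order=3
step 2: dequeue 0; queue=[2,4,5,6,7]; order=3,0
step 3: dequeue 2; queue=[4,5,6,7]; order=3,0,2
step 4: dequeue 4; queue=[5,6,7,1,8]; order=3,0,2,4
step 5: dequeue 5; queue=[6,7,1,8]; order=3,0,2,4,5
step 6: dequeue 6; queue=[7,1,8]; order=3,0,2,4,5,6
step 7: dequeue 7; queue=[1,8]; order=3,0,2,4,5,6,7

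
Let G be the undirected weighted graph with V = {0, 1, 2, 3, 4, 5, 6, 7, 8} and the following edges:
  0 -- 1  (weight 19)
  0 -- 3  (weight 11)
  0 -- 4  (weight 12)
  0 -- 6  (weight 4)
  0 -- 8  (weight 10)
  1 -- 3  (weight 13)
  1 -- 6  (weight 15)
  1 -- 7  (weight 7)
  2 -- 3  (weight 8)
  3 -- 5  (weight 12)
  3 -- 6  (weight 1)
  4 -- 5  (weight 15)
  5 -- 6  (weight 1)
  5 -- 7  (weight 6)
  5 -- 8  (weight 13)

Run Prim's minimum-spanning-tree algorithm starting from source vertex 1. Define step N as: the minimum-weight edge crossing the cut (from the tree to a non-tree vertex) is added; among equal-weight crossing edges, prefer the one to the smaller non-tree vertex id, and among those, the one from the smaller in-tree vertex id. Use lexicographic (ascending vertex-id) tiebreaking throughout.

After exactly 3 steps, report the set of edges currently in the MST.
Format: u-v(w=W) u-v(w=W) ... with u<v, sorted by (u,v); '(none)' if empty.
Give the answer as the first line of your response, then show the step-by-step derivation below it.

1-7(w=7) 5-6(w=1) 5-7(w=6)

step 1: add edge 1-7 (w=7); MST = {1-7(w=7)}
step 2: add edge 5-7 (w=6); MST = {1-7(w=7) 5-7(w=6)}
step 3: add edge 5-6 (w=1); MST = {1-7(w=7) 5-6(w=1) 5-7(w=6)}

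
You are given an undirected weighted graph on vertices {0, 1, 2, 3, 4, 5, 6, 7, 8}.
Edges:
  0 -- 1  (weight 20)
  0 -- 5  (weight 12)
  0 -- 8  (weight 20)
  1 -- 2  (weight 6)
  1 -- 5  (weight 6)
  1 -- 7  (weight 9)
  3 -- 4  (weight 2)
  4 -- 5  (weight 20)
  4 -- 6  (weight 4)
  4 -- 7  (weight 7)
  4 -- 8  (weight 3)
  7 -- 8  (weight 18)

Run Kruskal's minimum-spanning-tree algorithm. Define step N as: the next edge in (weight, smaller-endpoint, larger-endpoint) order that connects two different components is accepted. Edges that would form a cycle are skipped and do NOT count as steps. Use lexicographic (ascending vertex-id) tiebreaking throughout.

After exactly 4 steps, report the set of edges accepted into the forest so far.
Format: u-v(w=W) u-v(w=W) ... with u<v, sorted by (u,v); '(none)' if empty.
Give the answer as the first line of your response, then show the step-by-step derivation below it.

1-2(w=6) 3-4(w=2) 4-6(w=4) 4-8(w=3)

step 1: add edge 3-4 (w=2); MST = {3-4(w=2)}
step 2: add edge 4-8 (w=3); MST = {3-4(w=2) 4-8(w=3)}
step 3: add edge 4-6 (w=4); MST = {3-4(w=2) 4-6(w=4) 4-8(w=3)}
step 4: add edge 1-2 (w=6); MST = {1-2(w=6) 3-4(w=2) 4-6(w=4) 4-8(w=3)}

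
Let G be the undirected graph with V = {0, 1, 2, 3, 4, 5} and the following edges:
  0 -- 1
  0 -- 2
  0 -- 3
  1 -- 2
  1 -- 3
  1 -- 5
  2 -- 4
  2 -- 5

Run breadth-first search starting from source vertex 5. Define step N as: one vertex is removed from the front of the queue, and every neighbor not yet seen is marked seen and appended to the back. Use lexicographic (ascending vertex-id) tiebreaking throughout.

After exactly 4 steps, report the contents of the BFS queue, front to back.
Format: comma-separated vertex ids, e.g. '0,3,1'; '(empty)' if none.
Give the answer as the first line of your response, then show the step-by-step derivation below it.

3,4

step 1: dequeue 5; queue=[1,2]; order=5
step 2: dequeue 1; queue=[2,0,3]; order=5,1
step 3: dequeue 2; queue=[0,3,4]; order=5,1,2
step 4: dequeue 0; queue=[3,4]; order=5,1,2,0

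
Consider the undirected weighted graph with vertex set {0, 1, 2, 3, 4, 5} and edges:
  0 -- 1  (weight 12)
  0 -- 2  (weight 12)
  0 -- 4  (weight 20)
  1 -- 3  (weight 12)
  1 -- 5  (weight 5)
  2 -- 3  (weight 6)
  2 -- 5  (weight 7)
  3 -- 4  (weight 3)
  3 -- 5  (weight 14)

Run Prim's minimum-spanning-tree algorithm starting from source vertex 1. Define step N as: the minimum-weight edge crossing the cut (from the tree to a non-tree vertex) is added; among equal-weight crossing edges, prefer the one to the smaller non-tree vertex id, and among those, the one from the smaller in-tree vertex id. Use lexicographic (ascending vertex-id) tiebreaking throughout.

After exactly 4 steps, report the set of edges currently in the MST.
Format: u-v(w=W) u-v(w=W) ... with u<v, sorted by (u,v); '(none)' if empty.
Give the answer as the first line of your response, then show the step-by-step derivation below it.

1-5(w=5) 2-3(w=6) 2-5(w=7) 3-4(w=3)

step 1: add edge 1-5 (w=5); MST = {1-5(w=5)}
step 2: add edge 2-5 (w=7); MST = {1-5(w=5) 2-5(w=7)}
step 3: add edge 2-3 (w=6); MST = {1-5(w=5) 2-3(w=6) 2-5(w=7)}
step 4: add edge 3-4 (w=3); MST = {1-5(w=5) 2-3(w=6) 2-5(w=7) 3-4(w=3)}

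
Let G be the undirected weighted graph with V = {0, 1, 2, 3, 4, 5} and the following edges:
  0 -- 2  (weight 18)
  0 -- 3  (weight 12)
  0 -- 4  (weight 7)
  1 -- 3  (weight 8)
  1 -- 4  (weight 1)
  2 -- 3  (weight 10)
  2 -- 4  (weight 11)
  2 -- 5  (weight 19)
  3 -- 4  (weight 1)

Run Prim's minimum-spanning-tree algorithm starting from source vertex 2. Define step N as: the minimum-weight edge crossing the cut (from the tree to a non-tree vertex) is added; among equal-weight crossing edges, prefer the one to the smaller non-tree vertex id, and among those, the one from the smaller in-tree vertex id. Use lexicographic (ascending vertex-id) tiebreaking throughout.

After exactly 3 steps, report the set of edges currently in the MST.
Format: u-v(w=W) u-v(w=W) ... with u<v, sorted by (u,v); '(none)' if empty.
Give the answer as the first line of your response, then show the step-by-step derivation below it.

1-4(w=1) 2-3(w=10) 3-4(w=1)

step 1: add edge 2-3 (w=10); MST = {2-3(w=10)}
step 2: add edge 3-4 (w=1); MST = {2-3(w=10) 3-4(w=1)}
step 3: add edge 1-4 (w=1); MST = {1-4(w=1) 2-3(w=10) 3-4(w=1)}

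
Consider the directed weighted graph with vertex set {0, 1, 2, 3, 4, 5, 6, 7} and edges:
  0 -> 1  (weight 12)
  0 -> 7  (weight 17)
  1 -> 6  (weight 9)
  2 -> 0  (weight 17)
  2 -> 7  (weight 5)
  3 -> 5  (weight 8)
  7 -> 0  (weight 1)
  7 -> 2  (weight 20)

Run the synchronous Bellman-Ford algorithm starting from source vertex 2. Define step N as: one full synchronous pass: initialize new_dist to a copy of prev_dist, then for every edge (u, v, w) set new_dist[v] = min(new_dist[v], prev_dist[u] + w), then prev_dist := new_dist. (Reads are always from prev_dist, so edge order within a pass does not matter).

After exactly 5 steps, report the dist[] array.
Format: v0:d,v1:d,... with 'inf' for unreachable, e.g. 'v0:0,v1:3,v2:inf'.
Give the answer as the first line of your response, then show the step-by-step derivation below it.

v0:6,v1:18,v2:0,v3:inf,v4:inf,v5:inf,v6:27,v7:5

step 1: dist = v0:17,v1:inf,v2:0,v3:inf,v4:inf,v5:inf,v6:inf,v7:5
step 2: dist = v0:6,v1:29,v2:0,v3:inf,v4:inf,v5:inf,v6:inf,v7:5
step 3: dist = v0:6,v1:18,v2:0,v3:inf,v4:inf,v5:inf,v6:38,v7:5
step 4: dist = v0:6,v1:18,v2:0,v3:inf,v4:inf,v5:inf,v6:27,v7:5
step 5: dist = v0:6,v1:18,v2:0,v3:inf,v4:inf,v5:inf,v6:27,v7:5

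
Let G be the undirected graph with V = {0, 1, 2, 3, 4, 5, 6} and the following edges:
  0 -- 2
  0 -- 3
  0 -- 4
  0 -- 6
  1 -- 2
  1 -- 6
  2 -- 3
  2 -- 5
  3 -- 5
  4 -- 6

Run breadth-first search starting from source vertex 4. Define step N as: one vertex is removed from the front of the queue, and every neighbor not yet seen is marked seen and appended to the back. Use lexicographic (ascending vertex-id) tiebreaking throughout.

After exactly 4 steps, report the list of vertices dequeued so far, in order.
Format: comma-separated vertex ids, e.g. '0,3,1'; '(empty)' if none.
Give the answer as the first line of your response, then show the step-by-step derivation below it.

4,0,6,2

step 1: dequeue 4; queue=[0,6]; order=4
step 2: dequeue 0; queue=[6,2,3]; order=4,0
step 3: dequeue 6; queue=[2,3,1]; order=4,0,6
step 4: dequeue 2; queue=[3,1,5]; order=4,0,6,2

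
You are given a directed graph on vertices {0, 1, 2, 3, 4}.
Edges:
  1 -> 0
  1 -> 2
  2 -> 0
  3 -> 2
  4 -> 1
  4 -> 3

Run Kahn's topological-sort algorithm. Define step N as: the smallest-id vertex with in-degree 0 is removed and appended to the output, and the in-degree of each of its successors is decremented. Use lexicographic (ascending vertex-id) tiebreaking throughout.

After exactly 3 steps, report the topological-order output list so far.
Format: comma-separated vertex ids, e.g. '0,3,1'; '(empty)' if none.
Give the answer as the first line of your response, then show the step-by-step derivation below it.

4,1,3

step 1: output 4; order=[4]; indeg=(2,0,2,0,0)
step 2: output 1; order=[4,1]; indeg=(1,0,1,0,0)
step 3: output 3; order=[4,1,3]; indeg=(1,0,0,0,0)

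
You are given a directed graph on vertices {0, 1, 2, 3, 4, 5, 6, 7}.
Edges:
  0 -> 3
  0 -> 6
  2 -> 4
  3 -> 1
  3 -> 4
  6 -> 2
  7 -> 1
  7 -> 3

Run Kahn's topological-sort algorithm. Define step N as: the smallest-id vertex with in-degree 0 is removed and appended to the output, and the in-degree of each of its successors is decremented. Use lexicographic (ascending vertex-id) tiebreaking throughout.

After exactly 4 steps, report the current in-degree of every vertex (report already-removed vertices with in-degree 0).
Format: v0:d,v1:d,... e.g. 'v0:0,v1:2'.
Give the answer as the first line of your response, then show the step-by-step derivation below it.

v0:0,v1:2,v2:0,v3:1,v4:1,v5:0,v6:0,v7:0

step 1: output 0; order=[0]; indeg=(0,2,1,1,2,0,0,0)
step 2: output 5; order=[0,5]; indeg=(0,2,1,1,2,0,0,0)
step 3: output 6; order=[0,5,6]; indeg=(0,2,0,1,2,0,0,0)
step 4: output 2; order=[0,5,6,2]; indeg=(0,2,0,1,1,0,0,0)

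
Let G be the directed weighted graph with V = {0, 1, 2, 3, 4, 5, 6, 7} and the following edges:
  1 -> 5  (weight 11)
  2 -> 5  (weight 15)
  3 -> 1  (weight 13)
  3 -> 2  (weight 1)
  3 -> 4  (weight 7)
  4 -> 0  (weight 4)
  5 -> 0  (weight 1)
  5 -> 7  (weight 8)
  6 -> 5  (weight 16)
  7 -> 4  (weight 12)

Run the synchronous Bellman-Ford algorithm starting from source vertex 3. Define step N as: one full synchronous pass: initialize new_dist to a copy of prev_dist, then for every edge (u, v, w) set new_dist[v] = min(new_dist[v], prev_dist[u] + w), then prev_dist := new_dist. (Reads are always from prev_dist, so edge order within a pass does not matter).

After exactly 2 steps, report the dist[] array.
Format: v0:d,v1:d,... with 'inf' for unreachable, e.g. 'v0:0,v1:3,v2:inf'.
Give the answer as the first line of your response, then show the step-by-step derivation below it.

v0:11,v1:13,v2:1,v3:0,v4:7,v5:16,v6:inf,v7:inf

step 1: dist = v0:inf,v1:13,v2:1,v3:0,v4:7,v5:inf,v6:inf,v7:inf
step 2: dist = v0:11,v1:13,v2:1,v3:0,v4:7,v5:16,v6:inf,v7:inf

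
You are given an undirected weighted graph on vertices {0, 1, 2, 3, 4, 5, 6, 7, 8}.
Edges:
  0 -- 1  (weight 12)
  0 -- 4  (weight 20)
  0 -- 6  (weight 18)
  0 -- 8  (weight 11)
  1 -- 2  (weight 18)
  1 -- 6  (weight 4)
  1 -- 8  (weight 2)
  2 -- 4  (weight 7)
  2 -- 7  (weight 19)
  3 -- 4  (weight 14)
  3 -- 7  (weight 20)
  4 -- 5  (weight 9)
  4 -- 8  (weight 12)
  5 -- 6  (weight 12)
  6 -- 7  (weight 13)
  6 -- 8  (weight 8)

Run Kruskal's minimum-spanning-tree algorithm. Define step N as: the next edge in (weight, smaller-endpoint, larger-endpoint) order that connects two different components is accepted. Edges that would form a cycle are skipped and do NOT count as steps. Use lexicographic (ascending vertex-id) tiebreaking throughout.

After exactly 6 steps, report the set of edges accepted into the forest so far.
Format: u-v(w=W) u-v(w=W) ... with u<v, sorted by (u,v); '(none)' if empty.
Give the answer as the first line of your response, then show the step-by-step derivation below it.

0-8(w=11) 1-6(w=4) 1-8(w=2) 2-4(w=7) 4-5(w=9) 4-8(w=12)

step 1: add edge 1-8 (w=2); MST = {1-8(w=2)}
step 2: add edge 1-6 (w=4); MST = {1-6(w=4) 1-8(w=2)}
step 3: add edge 2-4 (w=7); MST = {1-6(w=4) 1-8(w=2) 2-4(w=7)}
step 4: add edge 4-5 (w=9); MST = {1-6(w=4) 1-8(w=2) 2-4(w=7) 4-5(w=9)}
step 5: add edge 0-8 (w=11); MST = {0-8(w=11) 1-6(w=4) 1-8(w=2) 2-4(w=7) 4-5(w=9)}
step 6: add edge 4-8 (w=12); MST = {0-8(w=11) 1-6(w=4) 1-8(w=2) 2-4(w=7) 4-5(w=9) 4-8(w=12)}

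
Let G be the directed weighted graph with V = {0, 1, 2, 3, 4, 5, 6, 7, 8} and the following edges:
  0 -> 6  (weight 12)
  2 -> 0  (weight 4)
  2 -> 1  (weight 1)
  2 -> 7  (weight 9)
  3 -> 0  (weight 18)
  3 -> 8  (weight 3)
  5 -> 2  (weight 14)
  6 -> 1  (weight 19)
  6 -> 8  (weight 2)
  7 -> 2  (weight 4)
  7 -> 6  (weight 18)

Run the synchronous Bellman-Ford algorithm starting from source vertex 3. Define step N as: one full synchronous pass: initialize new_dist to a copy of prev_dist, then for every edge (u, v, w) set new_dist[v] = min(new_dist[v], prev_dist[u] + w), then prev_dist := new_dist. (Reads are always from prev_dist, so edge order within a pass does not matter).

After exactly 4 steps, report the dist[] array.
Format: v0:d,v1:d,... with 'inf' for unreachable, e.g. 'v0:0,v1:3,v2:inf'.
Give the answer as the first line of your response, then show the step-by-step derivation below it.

v0:18,v1:49,v2:inf,v3:0,v4:inf,v5:inf,v6:30,v7:inf,v8:3

step 1: dist = v0:18,v1:inf,v2:inf,v3:0,v4:inf,v5:inf,v6:inf,v7:inf,v8:3
step 2: dist = v0:18,v1:inf,v2:inf,v3:0,v4:inf,v5:inf,v6:30,v7:inf,v8:3
step 3: dist = v0:18,v1:49,v2:inf,v3:0,v4:inf,v5:inf,v6:30,v7:inf,v8:3
step 4: dist = v0:18,v1:49,v2:inf,v3:0,v4:inf,v5:inf,v6:30,v7:inf,v8:3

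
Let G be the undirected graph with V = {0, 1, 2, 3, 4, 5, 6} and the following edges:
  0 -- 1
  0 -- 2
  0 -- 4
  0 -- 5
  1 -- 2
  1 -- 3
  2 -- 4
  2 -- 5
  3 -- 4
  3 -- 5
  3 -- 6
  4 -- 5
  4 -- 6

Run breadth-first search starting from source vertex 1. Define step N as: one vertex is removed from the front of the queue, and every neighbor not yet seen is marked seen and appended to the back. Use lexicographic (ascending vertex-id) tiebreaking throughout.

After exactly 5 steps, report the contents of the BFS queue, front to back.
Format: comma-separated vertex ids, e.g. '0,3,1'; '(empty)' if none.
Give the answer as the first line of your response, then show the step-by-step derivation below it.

5,6

step 1: dequeue 1; queue=[0,2,3]; order=1
step 2: dequeue 0; queue=[2,3,4,5]; order=1,0
step 3: dequeue 2; queue=[3,4,5]; order=1,0,2
step 4: dequeue 3; queue=[4,5,6]; order=1,0,2,3
step 5: dequeue 4; queue=[5,6]; order=1,0,2,3,4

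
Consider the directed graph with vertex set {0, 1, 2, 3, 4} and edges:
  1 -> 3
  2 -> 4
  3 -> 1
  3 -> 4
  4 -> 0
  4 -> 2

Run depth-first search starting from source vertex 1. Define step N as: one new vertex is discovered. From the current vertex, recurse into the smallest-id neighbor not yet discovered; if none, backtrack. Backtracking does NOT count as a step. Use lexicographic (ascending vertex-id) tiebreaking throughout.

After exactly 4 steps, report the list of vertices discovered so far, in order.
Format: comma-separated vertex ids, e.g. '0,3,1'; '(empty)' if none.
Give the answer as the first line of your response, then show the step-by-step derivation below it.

1,3,4,0

step 1: discover 1; path=1; order=1
step 2: discover 3; path=1>3; order=1,3
step 3: discover 4; path=1>3>4; order=1,3,4
step 4: discover 0; path=1>3>4>0; order=1,3,4,0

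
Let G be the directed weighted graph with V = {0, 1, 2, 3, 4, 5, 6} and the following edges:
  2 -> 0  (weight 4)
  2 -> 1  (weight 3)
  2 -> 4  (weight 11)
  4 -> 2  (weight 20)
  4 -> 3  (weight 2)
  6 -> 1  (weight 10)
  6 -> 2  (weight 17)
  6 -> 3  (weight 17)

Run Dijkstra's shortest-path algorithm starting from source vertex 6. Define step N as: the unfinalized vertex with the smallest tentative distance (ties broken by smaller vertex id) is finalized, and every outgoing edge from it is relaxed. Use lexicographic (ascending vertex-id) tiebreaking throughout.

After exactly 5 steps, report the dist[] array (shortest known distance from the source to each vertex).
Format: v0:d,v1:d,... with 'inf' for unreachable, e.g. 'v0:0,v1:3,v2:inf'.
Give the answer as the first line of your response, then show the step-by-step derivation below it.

v0:21,v1:10,v2:17,v3:17,v4:28,v5:inf,v6:0

step 1: dist = v0:inf,v1:10,v2:17,v3:17,v4:inf,v5:inf,v6:0
step 2: dist = v0:inf,v1:10,v2:17,v3:17,v4:inf,v5:inf,v6:0
step 3: dist = v0:21,v1:10,v2:17,v3:17,v4:28,v5:inf,v6:0
step 4: dist = v0:21,v1:10,v2:17,v3:17,v4:28,v5:inf,v6:0
step 5: dist = v0:21,v1:10,v2:17,v3:17,v4:28,v5:inf,v6:0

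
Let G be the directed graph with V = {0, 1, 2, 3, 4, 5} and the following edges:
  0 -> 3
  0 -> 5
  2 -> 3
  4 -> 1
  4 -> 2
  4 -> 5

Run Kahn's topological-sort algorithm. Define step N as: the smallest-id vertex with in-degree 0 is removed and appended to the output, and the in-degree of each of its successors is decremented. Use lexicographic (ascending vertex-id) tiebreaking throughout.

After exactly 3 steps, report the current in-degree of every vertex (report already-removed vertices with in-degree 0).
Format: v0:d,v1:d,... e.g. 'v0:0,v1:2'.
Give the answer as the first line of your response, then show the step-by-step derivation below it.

v0:0,v1:0,v2:0,v3:1,v4:0,v5:0

step 1: output 0; order=[0]; indeg=(0,1,1,1,0,1)
step 2: output 4; order=[0,4]; indeg=(0,0,0,1,0,0)
step 3: output 1; order=[0,4,1]; indeg=(0,0,0,1,0,0)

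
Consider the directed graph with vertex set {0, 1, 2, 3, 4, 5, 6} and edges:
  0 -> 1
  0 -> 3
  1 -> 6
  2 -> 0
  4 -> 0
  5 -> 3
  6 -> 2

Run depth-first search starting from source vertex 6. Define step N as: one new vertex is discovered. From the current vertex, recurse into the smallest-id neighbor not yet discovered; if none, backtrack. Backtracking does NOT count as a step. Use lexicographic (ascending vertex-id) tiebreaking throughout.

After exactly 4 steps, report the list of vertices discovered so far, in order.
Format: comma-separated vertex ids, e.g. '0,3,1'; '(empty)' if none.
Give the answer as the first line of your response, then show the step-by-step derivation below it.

6,2,0,1

step 1: discover 6; path=6; order=6
step 2: discover 2; path=6>2; order=6,2
step 3: discover 0; path=6>2>0; order=6,2,0
step 4: discover 1; path=6>2>0>1; order=6,2,0,1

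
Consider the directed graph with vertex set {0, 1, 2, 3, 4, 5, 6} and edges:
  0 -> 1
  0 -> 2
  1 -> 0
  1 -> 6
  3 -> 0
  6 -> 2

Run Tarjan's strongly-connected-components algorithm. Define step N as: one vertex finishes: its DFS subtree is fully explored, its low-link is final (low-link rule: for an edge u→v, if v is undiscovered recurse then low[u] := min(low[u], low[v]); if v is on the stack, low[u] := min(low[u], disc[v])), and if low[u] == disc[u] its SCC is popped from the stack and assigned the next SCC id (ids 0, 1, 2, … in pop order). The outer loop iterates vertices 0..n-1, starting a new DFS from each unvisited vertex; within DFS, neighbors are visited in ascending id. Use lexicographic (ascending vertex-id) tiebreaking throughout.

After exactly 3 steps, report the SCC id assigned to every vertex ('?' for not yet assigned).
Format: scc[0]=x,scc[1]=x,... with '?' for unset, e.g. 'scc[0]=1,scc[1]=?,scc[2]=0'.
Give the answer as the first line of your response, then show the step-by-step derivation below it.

scc[0]=?,scc[1]=?,scc[2]=0,scc[3]=?,scc[4]=?,scc[5]=?,scc[6]=1

step 1: low=(low[0]=0,low[1]=0,low[2]=3,low[3]=?,low[4]=?,low[5]=?,low[6]=2); scc=(scc[0]=?,scc[1]=?,scc[2]=0,scc[3]=?,scc[4]=?,scc[5]=?,scc[6]=?)
step 2: low=(low[0]=0,low[1]=0,low[2]=3,low[3]=?,low[4]=?,low[5]=?,low[6]=2); scc=(scc[0]=?,scc[1]=?,scc[2]=0,scc[3]=?,scc[4]=?,scc[5]=?,scc[6]=1)
step 3: low=(low[0]=0,low[1]=0,low[2]=3,low[3]=?,low[4]=?,low[5]=?,low[6]=2); scc=(scc[0]=?,scc[1]=?,scc[2]=0,scc[3]=?,scc[4]=?,scc[5]=?,scc[6]=1)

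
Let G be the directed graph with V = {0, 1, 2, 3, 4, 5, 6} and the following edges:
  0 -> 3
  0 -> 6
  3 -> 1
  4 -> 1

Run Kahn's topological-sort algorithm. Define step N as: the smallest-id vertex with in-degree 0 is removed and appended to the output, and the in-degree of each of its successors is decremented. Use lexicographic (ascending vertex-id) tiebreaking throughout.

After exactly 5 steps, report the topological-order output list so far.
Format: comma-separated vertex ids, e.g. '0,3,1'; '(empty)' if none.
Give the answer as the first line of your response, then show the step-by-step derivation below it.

0,2,3,4,1

step 1: output 0; order=[0]; indeg=(0,2,0,0,0,0,0)
step 2: output 2; order=[0,2]; indeg=(0,2,0,0,0,0,0)
step 3: output 3; order=[0,2,3]; indeg=(0,1,0,0,0,0,0)
step 4: output 4; order=[0,2,3,4]; indeg=(0,0,0,0,0,0,0)
step 5: output 1; order=[0,2,3,4,1]; indeg=(0,0,0,0,0,0,0)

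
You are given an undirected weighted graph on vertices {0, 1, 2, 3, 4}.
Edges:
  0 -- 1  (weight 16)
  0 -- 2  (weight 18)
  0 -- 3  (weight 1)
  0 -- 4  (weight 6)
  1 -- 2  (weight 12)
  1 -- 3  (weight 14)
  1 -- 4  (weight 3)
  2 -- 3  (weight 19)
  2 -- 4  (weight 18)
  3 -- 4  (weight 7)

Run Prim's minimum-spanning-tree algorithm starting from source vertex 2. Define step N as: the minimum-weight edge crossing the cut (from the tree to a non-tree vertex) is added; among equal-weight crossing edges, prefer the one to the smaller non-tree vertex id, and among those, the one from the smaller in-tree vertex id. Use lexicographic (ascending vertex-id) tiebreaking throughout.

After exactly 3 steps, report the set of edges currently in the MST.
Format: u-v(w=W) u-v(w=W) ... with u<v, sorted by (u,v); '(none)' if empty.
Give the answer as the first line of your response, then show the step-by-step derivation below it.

0-4(w=6) 1-2(w=12) 1-4(w=3)

step 1: add edge 1-2 (w=12); MST = {1-2(w=12)}
step 2: add edge 1-4 (w=3); MST = {1-2(w=12) 1-4(w=3)}
step 3: add edge 0-4 (w=6); MST = {0-4(w=6) 1-2(w=12) 1-4(w=3)}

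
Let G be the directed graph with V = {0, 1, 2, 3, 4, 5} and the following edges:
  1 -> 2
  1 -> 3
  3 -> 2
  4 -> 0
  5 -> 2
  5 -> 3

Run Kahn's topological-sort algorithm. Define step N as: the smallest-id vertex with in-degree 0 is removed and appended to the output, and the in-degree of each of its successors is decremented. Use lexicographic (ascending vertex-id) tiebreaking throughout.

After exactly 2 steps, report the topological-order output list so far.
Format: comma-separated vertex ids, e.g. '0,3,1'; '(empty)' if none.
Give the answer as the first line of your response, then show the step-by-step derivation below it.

1,4

step 1: output 1; order=[1]; indeg=(1,0,2,1,0,0)
step 2: output 4; order=[1,4]; indeg=(0,0,2,1,0,0)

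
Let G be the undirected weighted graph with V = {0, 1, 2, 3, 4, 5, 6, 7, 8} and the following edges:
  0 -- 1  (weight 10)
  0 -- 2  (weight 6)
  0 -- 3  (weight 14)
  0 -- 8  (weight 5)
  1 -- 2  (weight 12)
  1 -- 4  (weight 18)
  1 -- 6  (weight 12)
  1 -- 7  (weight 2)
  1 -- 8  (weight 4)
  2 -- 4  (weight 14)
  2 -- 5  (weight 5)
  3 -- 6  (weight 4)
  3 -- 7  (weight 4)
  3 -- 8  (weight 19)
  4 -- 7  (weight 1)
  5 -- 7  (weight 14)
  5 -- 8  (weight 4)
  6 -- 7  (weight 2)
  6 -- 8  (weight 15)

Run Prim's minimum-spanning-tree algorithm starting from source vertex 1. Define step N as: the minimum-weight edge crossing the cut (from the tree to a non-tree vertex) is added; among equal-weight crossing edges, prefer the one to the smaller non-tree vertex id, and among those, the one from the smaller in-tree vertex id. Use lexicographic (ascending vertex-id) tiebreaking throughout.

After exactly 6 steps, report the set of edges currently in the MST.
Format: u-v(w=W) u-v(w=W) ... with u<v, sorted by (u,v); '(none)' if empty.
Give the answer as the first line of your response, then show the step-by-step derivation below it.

1-7(w=2) 1-8(w=4) 3-6(w=4) 4-7(w=1) 5-8(w=4) 6-7(w=2)

step 1: add edge 1-7 (w=2); MST = {1-7(w=2)}
step 2: add edge 4-7 (w=1); MST = {1-7(w=2) 4-7(w=1)}
step 3: add edge 6-7 (w=2); MST = {1-7(w=2) 4-7(w=1) 6-7(w=2)}
step 4: add edge 3-6 (w=4); MST = {1-7(w=2) 3-6(w=4) 4-7(w=1) 6-7(w=2)}
step 5: add edge 1-8 (w=4); MST = {1-7(w=2) 1-8(w=4) 3-6(w=4) 4-7(w=1) 6-7(w=2)}
step 6: add edge 5-8 (w=4); MST = {1-7(w=2) 1-8(w=4) 3-6(w=4) 4-7(w=1) 5-8(w=4) 6-7(w=2)}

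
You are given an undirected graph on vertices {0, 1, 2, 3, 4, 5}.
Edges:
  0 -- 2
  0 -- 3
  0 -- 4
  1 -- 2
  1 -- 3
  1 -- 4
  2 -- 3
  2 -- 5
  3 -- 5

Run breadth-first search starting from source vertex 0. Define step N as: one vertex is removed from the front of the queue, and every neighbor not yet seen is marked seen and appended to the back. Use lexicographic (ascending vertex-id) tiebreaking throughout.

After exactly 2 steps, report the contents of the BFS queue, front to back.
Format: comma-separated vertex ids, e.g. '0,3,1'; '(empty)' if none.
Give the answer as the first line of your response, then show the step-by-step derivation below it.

3,4,1,5

step 1: dequeue 0; queue=[2,3,4]; order=0
step 2: dequeue 2; queue=[3,4,1,5]; order=0,2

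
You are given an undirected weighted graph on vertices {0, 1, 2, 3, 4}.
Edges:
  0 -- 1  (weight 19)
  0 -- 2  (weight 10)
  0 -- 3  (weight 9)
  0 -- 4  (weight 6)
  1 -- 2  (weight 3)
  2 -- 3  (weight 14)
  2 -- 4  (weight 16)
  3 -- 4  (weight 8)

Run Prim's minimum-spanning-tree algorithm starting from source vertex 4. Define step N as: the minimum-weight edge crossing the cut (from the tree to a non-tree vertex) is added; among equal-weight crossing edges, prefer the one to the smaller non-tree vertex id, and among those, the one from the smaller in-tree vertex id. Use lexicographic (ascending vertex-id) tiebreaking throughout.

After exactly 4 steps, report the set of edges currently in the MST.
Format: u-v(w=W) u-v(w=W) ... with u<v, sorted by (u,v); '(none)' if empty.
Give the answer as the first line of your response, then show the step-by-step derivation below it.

0-2(w=10) 0-4(w=6) 1-2(w=3) 3-4(w=8)

step 1: add edge 0-4 (w=6); MST = {0-4(w=6)}
step 2: add edge 3-4 (w=8); MST = {0-4(w=6) 3-4(w=8)}
step 3: add edge 0-2 (w=10); MST = {0-2(w=10) 0-4(w=6) 3-4(w=8)}
step 4: add edge 1-2 (w=3); MST = {0-2(w=10) 0-4(w=6) 1-2(w=3) 3-4(w=8)}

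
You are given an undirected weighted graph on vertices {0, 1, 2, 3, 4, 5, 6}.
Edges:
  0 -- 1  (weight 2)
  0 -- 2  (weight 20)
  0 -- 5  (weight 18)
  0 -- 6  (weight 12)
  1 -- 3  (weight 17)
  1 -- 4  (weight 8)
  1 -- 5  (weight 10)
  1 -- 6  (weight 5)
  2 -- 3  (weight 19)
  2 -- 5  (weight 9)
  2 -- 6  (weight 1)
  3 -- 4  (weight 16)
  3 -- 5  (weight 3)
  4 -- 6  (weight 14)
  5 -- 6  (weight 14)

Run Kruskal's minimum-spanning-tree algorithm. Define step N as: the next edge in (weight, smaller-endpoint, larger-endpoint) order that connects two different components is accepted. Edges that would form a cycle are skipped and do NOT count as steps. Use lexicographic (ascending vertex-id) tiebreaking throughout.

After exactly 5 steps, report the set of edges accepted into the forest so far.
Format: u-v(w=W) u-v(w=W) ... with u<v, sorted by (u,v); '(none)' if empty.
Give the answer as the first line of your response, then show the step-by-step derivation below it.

0-1(w=2) 1-4(w=8) 1-6(w=5) 2-6(w=1) 3-5(w=3)

step 1: add edge 2-6 (w=1); MST = {2-6(w=1)}
step 2: add edge 0-1 (w=2); MST = {0-1(w=2) 2-6(w=1)}
step 3: add edge 3-5 (w=3); MST = {0-1(w=2) 2-6(w=1) 3-5(w=3)}
step 4: add edge 1-6 (w=5); MST = {0-1(w=2) 1-6(w=5) 2-6(w=1) 3-5(w=3)}
step 5: add edge 1-4 (w=8); MST = {0-1(w=2) 1-4(w=8) 1-6(w=5) 2-6(w=1) 3-5(w=3)}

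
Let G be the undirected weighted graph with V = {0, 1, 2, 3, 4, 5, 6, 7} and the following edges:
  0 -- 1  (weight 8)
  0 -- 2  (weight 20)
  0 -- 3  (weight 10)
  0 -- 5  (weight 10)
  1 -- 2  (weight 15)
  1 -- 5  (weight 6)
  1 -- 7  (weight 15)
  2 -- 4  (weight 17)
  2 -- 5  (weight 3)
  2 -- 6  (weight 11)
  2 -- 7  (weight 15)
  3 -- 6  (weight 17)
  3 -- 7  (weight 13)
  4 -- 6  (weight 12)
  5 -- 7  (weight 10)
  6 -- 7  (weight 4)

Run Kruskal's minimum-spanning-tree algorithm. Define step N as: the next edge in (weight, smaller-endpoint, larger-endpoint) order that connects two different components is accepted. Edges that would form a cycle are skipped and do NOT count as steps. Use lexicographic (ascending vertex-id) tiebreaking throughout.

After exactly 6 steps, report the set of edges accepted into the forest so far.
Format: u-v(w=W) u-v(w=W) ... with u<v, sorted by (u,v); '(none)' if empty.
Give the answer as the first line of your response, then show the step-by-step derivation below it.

0-1(w=8) 0-3(w=10) 1-5(w=6) 2-5(w=3) 5-7(w=10) 6-7(w=4)

step 1: add edge 2-5 (w=3); MST = {2-5(w=3)}
step 2: add edge 6-7 (w=4); MST = {2-5(w=3) 6-7(w=4)}
step 3: add edge 1-5 (w=6); MST = {1-5(w=6) 2-5(w=3) 6-7(w=4)}
step 4: add edge 0-1 (w=8); MST = {0-1(w=8) 1-5(w=6) 2-5(w=3) 6-7(w=4)}
step 5: add edge 0-3 (w=10); MST = {0-1(w=8) 0-3(w=10) 1-5(w=6) 2-5(w=3) 6-7(w=4)}
step 6: add edge 5-7 (w=10); MST = {0-1(w=8) 0-3(w=10) 1-5(w=6) 2-5(w=3) 5-7(w=10) 6-7(w=4)}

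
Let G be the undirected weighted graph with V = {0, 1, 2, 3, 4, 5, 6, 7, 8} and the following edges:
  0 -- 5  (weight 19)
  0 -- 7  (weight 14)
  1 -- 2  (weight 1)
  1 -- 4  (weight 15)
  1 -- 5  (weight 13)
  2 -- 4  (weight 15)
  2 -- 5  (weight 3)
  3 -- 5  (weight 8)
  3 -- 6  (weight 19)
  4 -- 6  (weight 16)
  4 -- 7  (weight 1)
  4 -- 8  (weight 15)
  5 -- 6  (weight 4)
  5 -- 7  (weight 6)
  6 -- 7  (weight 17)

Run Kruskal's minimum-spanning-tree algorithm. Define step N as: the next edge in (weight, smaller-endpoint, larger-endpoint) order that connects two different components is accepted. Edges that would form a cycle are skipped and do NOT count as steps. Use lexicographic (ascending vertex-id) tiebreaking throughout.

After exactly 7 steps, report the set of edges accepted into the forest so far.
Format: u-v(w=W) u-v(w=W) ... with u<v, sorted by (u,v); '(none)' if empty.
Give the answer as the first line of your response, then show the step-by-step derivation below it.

0-7(w=14) 1-2(w=1) 2-5(w=3) 3-5(w=8) 4-7(w=1) 5-6(w=4) 5-7(w=6)

step 1: add edge 1-2 (w=1); MST = {1-2(w=1)}
step 2: add edge 4-7 (w=1); MST = {1-2(w=1) 4-7(w=1)}
step 3: add edge 2-5 (w=3); MST = {1-2(w=1) 2-5(w=3) 4-7(w=1)}
step 4: add edge 5-6 (w=4); MST = {1-2(w=1) 2-5(w=3) 4-7(w=1) 5-6(w=4)}
step 5: add edge 5-7 (w=6); MST = {1-2(w=1) 2-5(w=3) 4-7(w=1) 5-6(w=4) 5-7(w=6)}
step 6: add edge 3-5 (w=8); MST = {1-2(w=1) 2-5(w=3) 3-5(w=8) 4-7(w=1) 5-6(w=4) 5-7(w=6)}
step 7: add edge 0-7 (w=14); MST = {0-7(w=14) 1-2(w=1) 2-5(w=3) 3-5(w=8) 4-7(w=1) 5-6(w=4) 5-7(w=6)}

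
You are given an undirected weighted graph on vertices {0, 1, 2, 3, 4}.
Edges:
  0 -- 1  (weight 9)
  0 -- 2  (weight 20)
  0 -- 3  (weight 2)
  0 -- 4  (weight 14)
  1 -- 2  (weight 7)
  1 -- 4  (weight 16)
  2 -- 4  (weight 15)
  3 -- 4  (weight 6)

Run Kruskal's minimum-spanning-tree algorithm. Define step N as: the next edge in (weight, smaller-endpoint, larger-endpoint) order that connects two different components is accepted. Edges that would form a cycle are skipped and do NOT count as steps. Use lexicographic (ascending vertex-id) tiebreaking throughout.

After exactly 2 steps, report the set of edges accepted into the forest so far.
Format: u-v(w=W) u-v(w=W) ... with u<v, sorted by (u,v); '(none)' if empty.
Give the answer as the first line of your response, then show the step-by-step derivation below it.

0-3(w=2) 3-4(w=6)

step 1: add edge 0-3 (w=2); MST = {0-3(w=2)}
step 2: add edge 3-4 (w=6); MST = {0-3(w=2) 3-4(w=6)}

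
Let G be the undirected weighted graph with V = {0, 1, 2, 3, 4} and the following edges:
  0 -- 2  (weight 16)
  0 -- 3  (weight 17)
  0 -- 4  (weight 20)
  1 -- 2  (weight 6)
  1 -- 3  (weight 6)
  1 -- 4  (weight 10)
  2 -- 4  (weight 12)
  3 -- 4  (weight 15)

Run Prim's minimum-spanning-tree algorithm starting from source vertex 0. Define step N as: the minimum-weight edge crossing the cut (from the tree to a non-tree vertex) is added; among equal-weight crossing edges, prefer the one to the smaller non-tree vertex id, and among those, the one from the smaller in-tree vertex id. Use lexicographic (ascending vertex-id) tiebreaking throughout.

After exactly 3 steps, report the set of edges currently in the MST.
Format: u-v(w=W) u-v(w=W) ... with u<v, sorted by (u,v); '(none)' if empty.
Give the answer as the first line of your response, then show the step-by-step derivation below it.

0-2(w=16) 1-2(w=6) 1-3(w=6)

step 1: add edge 0-2 (w=16); MST = {0-2(w=16)}
step 2: add edge 1-2 (w=6); MST = {0-2(w=16) 1-2(w=6)}
step 3: add edge 1-3 (w=6); MST = {0-2(w=16) 1-2(w=6) 1-3(w=6)}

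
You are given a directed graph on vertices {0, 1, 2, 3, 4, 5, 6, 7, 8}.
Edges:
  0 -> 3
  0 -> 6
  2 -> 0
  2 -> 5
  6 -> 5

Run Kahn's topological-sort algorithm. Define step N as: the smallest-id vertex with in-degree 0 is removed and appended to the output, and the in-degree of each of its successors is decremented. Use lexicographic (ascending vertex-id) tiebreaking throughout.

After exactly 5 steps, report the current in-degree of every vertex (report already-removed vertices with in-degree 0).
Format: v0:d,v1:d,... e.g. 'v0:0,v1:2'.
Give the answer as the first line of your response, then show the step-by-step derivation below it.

v0:0,v1:0,v2:0,v3:0,v4:0,v5:1,v6:0,v7:0,v8:0

step 1: output 1; order=[1]; indeg=(1,0,0,1,0,2,1,0,0)
step 2: output 2; order=[1,2]; indeg=(0,0,0,1,0,1,1,0,0)
step 3: output 0; order=[1,2,0]; indeg=(0,0,0,0,0,1,0,0,0)
step 4: output 3; order=[1,2,0,3]; indeg=(0,0,0,0,0,1,0,0,0)
step 5: output 4; order=[1,2,0,3,4]; indeg=(0,0,0,0,0,1,0,0,0)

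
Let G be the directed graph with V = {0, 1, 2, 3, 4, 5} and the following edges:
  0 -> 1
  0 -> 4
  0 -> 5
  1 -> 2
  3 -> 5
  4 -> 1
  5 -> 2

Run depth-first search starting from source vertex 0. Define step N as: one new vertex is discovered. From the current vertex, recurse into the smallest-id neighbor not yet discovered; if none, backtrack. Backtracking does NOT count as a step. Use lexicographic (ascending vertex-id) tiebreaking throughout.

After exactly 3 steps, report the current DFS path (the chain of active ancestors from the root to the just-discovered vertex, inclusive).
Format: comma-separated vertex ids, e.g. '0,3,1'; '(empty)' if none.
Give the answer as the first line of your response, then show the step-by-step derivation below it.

0,1,2

step 1: discover 0; path=0; order=0
step 2: discover 1; path=0>1; order=0,1
step 3: discover 2; path=0>1>2; order=0,1,2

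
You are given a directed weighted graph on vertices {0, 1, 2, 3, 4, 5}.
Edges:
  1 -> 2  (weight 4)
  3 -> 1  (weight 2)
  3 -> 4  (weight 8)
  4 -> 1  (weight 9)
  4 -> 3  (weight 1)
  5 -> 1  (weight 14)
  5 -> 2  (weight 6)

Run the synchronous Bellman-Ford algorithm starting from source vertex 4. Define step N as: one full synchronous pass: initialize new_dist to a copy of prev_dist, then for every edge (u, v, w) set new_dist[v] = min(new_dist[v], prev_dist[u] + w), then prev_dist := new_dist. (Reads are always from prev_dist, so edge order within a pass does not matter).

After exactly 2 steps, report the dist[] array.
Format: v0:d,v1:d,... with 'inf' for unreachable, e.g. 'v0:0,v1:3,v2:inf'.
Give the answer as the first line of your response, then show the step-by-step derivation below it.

v0:inf,v1:3,v2:13,v3:1,v4:0,v5:inf

step 1: dist = v0:inf,v1:9,v2:inf,v3:1,v4:0,v5:inf
step 2: dist = v0:inf,v1:3,v2:13,v3:1,v4:0,v5:inf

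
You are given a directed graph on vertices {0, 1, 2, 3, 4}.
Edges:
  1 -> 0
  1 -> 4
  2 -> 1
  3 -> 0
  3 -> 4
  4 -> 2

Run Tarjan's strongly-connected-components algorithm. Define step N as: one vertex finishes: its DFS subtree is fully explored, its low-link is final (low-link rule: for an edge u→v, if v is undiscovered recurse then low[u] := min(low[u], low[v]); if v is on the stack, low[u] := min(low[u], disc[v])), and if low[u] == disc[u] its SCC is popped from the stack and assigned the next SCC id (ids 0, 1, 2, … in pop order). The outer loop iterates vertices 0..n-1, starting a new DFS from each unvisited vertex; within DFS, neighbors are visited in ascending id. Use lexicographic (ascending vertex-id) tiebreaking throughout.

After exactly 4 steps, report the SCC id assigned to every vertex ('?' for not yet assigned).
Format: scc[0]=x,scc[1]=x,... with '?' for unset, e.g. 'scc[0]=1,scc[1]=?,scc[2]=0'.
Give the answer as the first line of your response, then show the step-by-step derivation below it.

scc[0]=0,scc[1]=1,scc[2]=1,scc[3]=?,scc[4]=1

step 1: low=(low[0]=0,low[1]=?,low[2]=?,low[3]=?,low[4]=?); scc=(scc[0]=0,scc[1]=?,scc[2]=?,scc[3]=?,scc[4]=?)
step 2: low=(low[0]=0,low[1]=1,low[2]=1,low[3]=?,low[4]=2); scc=(scc[0]=0,scc[1]=?,scc[2]=?,scc[3]=?,scc[4]=?)
step 3: low=(low[0]=0,low[1]=1,low[2]=1,low[3]=?,low[4]=1); scc=(scc[0]=0,scc[1]=?,scc[2]=?,scc[3]=?,scc[4]=?)
step 4: low=(low[0]=0,low[1]=1,low[2]=1,low[3]=?,low[4]=1); scc=(scc[0]=0,scc[1]=1,scc[2]=1,scc[3]=?,scc[4]=1)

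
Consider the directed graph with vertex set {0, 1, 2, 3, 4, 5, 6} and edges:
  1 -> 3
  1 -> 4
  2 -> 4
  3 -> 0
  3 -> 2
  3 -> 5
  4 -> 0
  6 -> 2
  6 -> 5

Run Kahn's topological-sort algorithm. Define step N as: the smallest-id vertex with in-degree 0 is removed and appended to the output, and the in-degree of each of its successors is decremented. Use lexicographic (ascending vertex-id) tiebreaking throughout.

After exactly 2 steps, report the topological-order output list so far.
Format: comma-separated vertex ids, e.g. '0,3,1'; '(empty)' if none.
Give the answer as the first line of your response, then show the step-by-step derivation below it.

1,3

step 1: output 1; order=[1]; indeg=(2,0,2,0,1,2,0)
step 2: output 3; order=[1,3]; indeg=(1,0,1,0,1,1,0)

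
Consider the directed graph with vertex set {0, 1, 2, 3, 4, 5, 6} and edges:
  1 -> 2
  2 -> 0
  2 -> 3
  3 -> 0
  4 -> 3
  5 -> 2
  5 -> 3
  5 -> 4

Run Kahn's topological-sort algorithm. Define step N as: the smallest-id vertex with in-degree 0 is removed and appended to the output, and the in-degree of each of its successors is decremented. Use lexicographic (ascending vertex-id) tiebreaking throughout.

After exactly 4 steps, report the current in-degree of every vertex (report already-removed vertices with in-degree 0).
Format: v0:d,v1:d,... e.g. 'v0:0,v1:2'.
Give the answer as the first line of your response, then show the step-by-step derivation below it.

v0:1,v1:0,v2:0,v3:0,v4:0,v5:0,v6:0

step 1: output 1; order=[1]; indeg=(2,0,1,3,1,0,0)
step 2: output 5; order=[1,5]; indeg=(2,0,0,2,0,0,0)
step 3: output 2; order=[1,5,2]; indeg=(1,0,0,1,0,0,0)
step 4: output 4; order=[1,5,2,4]; indeg=(1,0,0,0,0,0,0)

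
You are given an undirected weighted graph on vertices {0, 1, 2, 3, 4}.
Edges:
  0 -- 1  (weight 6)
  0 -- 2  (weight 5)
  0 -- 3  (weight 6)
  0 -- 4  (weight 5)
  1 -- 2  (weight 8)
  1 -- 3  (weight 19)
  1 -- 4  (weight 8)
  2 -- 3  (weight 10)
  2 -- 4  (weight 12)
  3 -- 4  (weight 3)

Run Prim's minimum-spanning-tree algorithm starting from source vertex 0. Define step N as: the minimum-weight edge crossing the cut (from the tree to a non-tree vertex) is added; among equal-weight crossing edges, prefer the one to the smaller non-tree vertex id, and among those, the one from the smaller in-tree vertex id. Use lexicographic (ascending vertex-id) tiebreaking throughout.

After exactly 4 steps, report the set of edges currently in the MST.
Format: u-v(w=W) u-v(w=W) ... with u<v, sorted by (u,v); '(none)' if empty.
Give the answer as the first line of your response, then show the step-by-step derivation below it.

0-1(w=6) 0-2(w=5) 0-4(w=5) 3-4(w=3)

step 1: add edge 0-2 (w=5); MST = {0-2(w=5)}
step 2: add edge 0-4 (w=5); MST = {0-2(w=5) 0-4(w=5)}
step 3: add edge 3-4 (w=3); MST = {0-2(w=5) 0-4(w=5) 3-4(w=3)}
step 4: add edge 0-1 (w=6); MST = {0-1(w=6) 0-2(w=5) 0-4(w=5) 3-4(w=3)}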